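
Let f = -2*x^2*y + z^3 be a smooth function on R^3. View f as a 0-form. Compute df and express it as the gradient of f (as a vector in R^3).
df = (-4*x*y) dx + (-2*x^2) dy + (3*z^2) dz; grad f = (-4*x*y, -2*x^2, 3*z^2)

For a 0-form f, d f = (∂f/∂x) dx + (∂f/∂y) dy + (∂f/∂z) dz. The components of the vector representation are exactly the entries of grad f in Cartesian coordinates:
  ∂f/∂x = -4*x*y
  ∂f/∂y = -2*x^2
  ∂f/∂z = 3*z^2.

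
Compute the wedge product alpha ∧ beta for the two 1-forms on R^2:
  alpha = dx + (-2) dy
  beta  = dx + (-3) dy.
alpha ∧ beta = (-1) dx ∧ dy

Distribute the wedge, using dx_i ∧ dx_j = -dx_j ∧ dx_i and dx_i ∧ dx_i = 0. For each pair (i, j) with i < j, the coefficient of dx_i ∧ dx_j in alpha ∧ beta is (alpha_i * beta_j - alpha_j * beta_i). Collecting: alpha ∧ beta = (-1) dx ∧ dy.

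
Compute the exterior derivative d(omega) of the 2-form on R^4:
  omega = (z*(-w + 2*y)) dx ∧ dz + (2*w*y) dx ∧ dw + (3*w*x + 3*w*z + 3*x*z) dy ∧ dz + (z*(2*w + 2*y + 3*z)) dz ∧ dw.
d(omega) = (3*w + z) dx ∧ dy ∧ dz + (-z) dx ∧ dz ∧ dw + (-2*w) dx ∧ dy ∧ dw + (3*x + 5*z) dy ∧ dz ∧ dw

For a 2-form omega = sum_{i<j} g_{ij} dx_i ∧ dx_j, the exterior derivative is
  d(omega) = sum_{i<j} d(g_{ij}) ∧ dx_i ∧ dx_j = sum_{i<j, k} (∂g_{ij}/∂x_k) dx_k ∧ dx_i ∧ dx_j.
Expand each term, using dx_k ∧ dx_i ∧ dx_j = sgn(permutation) dx_{(a)} ∧ dx_{(b)} ∧ dx_{(c)} with (a < b < c) sorted:
  d(z*(-w + 2*y)) includes (∂/∂y)(z*(-w + 2*y)) dy = (2*z) dy, which multiplied by dx ∧ dz gives (-2*z) dx ∧ dy ∧ dz
  d(z*(-w + 2*y)) includes (∂/∂w)(z*(-w + 2*y)) dw = (-z) dw, which multiplied by dx ∧ dz gives (-z) dx ∧ dz ∧ dw
  d(2*w*y) includes (∂/∂y)(2*w*y) dy = (2*w) dy, which multiplied by dx ∧ dw gives (-2*w) dx ∧ dy ∧ dw
  d(3*w*x + 3*w*z + 3*x*z) includes (∂/∂x)(3*w*x + 3*w*z + 3*x*z) dx = (3*w + 3*z) dx, which multiplied by dy ∧ dz gives (3*w + 3*z) dx ∧ dy ∧ dz
  d(3*w*x + 3*w*z + 3*x*z) includes (∂/∂w)(3*w*x + 3*w*z + 3*x*z) dw = (3*x + 3*z) dw, which multiplied by dy ∧ dz gives (3*x + 3*z) dy ∧ dz ∧ dw
  d(z*(2*w + 2*y + 3*z)) includes (∂/∂y)(z*(2*w + 2*y + 3*z)) dy = (2*z) dy, which multiplied by dz ∧ dw gives (2*z) dy ∧ dz ∧ dw
Collecting like 3-forms: d(omega) = (3*w + z) dx ∧ dy ∧ dz + (-z) dx ∧ dz ∧ dw + (-2*w) dx ∧ dy ∧ dw + (3*x + 5*z) dy ∧ dz ∧ dw.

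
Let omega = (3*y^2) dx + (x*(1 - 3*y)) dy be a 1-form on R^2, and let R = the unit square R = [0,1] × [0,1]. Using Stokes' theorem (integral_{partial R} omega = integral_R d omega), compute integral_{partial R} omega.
integral_(partial R) omega = -7/2

Stokes: integral_partial_R omega = integral_R d omega with d omega = (∂Q/∂x - ∂P/∂y) dx ∧ dy.
  ∂Q/∂x = 1 - 3*y
  ∂P/∂y = 6*y
  integrand = ∂Q/∂x - ∂P/∂y = 1 - 9*y.
Integrating over R: integral_0^1 integral_0^1 (1 - 9*y) dx dy = -7/2.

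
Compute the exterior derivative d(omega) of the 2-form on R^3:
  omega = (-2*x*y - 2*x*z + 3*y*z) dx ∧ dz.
d(omega) = (2*x - 3*z) dx ∧ dy ∧ dz

For a 2-form omega = sum_{i<j} g_{ij} dx_i ∧ dx_j, the exterior derivative is
  d(omega) = sum_{i<j} d(g_{ij}) ∧ dx_i ∧ dx_j = sum_{i<j, k} (∂g_{ij}/∂x_k) dx_k ∧ dx_i ∧ dx_j.
Expand each term, using dx_k ∧ dx_i ∧ dx_j = sgn(permutation) dx_{(a)} ∧ dx_{(b)} ∧ dx_{(c)} with (a < b < c) sorted:
  d(-2*x*y - 2*x*z + 3*y*z) includes (∂/∂y)(-2*x*y - 2*x*z + 3*y*z) dy = (-2*x + 3*z) dy, which multiplied by dx ∧ dz gives (2*x - 3*z) dx ∧ dy ∧ dz
Collecting like 3-forms: d(omega) = (2*x - 3*z) dx ∧ dy ∧ dz.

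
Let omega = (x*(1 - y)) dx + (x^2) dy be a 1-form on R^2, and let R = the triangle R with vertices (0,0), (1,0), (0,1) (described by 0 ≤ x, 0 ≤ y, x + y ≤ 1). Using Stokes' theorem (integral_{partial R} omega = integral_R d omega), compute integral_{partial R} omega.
integral_(partial R) omega = 1/2

Stokes: integral_partial_R omega = integral_R d omega with d omega = (∂Q/∂x - ∂P/∂y) dx ∧ dy.
  ∂Q/∂x = 2*x
  ∂P/∂y = -x
  integrand = ∂Q/∂x - ∂P/∂y = 3*x.
Integrating over R: integral_0^1 integral_0^{1-x} (3*x) dy dx = 1/2.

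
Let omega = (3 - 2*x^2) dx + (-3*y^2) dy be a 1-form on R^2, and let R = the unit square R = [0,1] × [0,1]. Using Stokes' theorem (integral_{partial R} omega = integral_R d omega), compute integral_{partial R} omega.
integral_(partial R) omega = 0

Stokes: integral_partial_R omega = integral_R d omega with d omega = (∂Q/∂x - ∂P/∂y) dx ∧ dy.
  ∂Q/∂x = 0
  ∂P/∂y = 0
  integrand = ∂Q/∂x - ∂P/∂y = 0.
Integrating over R: integral_0^1 integral_0^1 (0) dx dy = 0.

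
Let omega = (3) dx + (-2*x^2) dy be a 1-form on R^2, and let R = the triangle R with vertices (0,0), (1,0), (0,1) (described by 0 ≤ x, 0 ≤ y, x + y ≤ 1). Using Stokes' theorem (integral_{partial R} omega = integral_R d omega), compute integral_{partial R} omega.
integral_(partial R) omega = -2/3

Stokes: integral_partial_R omega = integral_R d omega with d omega = (∂Q/∂x - ∂P/∂y) dx ∧ dy.
  ∂Q/∂x = -4*x
  ∂P/∂y = 0
  integrand = ∂Q/∂x - ∂P/∂y = -4*x.
Integrating over R: integral_0^1 integral_0^{1-x} (-4*x) dy dx = -2/3.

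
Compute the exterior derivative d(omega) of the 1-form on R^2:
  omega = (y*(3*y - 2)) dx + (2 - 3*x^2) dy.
d(omega) = (-6*x - 6*y + 2) dx ∧ dy

For a 1-form omega = sum_i f_i dx_i, the exterior derivative is
  d(omega) = sum_{i < j} (∂f_j/∂x_i - ∂f_i/∂x_j) dx_i ∧ dx_j.
  coefficient of dx ∧ dy: ∂f_2/∂x - ∂f_1/∂y = ∂(2 - 3*x^2)/∂x - ∂(y*(3*y - 2))/∂y = -6*x - 6*y + 2
Assembling: d(omega) = (-6*x - 6*y + 2) dx ∧ dy.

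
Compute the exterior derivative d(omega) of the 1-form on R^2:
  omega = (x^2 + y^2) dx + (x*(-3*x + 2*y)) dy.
d(omega) = (-6*x) dx ∧ dy

For a 1-form omega = sum_i f_i dx_i, the exterior derivative is
  d(omega) = sum_{i < j} (∂f_j/∂x_i - ∂f_i/∂x_j) dx_i ∧ dx_j.
  coefficient of dx ∧ dy: ∂f_2/∂x - ∂f_1/∂y = ∂(x*(-3*x + 2*y))/∂x - ∂(x^2 + y^2)/∂y = -6*x
Assembling: d(omega) = (-6*x) dx ∧ dy.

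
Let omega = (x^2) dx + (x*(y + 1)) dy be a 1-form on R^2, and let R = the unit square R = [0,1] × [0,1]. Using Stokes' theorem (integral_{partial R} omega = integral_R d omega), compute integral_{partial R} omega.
integral_(partial R) omega = 3/2

Stokes: integral_partial_R omega = integral_R d omega with d omega = (∂Q/∂x - ∂P/∂y) dx ∧ dy.
  ∂Q/∂x = y + 1
  ∂P/∂y = 0
  integrand = ∂Q/∂x - ∂P/∂y = y + 1.
Integrating over R: integral_0^1 integral_0^1 (y + 1) dx dy = 3/2.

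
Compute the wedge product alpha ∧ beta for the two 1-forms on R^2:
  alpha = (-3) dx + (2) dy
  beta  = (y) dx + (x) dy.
alpha ∧ beta = (-3*x - 2*y) dx ∧ dy

Distribute the wedge, using dx_i ∧ dx_j = -dx_j ∧ dx_i and dx_i ∧ dx_i = 0. For each pair (i, j) with i < j, the coefficient of dx_i ∧ dx_j in alpha ∧ beta is (alpha_i * beta_j - alpha_j * beta_i). Collecting: alpha ∧ beta = (-3*x - 2*y) dx ∧ dy.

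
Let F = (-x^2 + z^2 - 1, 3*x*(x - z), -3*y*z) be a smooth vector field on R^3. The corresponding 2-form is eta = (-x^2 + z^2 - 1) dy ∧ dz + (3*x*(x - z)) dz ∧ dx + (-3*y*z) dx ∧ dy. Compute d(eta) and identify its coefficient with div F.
d(eta) = (-2*x - 3*y) dx ∧ dy ∧ dz; div F = -2*x - 3*y

For a 2-form in R^3 of the form above, applying d gives a 3-form with coefficient ∂P/∂x + ∂Q/∂y + ∂R/∂z:
  ∂P/∂x = -2*x
  ∂Q/∂y = 0
  ∂R/∂z = -3*y
Sum = -2*x - 3*y, which is exactly div F.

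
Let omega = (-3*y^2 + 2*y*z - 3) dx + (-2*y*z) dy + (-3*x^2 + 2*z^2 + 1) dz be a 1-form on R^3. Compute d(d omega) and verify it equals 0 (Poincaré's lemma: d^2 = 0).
d(d omega) = 0

Step 1: d omega = sum_{i<j} (∂f_j/∂x_i - ∂f_i/∂x_j) dx_i ∧ dx_j:
  coeff of dx ∧ dy: 6*y - 2*z
  coeff of dx ∧ dz: -6*x - 2*y
  coeff of dy ∧ dz: 2*y
Step 2: Apply d again to each 2-form coefficient. The only possible 3-form in R^3 is dx ∧ dy ∧ dz, with coefficient
  ∂(coeff of dy∧dz)/∂x - ∂(coeff of dx∧dz)/∂y + ∂(coeff of dx∧dy)/∂z
  = ∂/∂x (2*y) - ∂/∂y (-6*x - 2*y) + ∂/∂z (6*y - 2*z).
Each of these terms simplifies to sums of mixed partials that cancel in pairs. The result is 0 (by equality of mixed partials for smooth functions — Schwarz / Clairaut).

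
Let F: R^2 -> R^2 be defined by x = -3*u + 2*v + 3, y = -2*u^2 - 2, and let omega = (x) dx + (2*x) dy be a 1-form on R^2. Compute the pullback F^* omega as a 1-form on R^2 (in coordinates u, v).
F^* omega = (24*u^2 - 16*u*v - 15*u - 6*v - 9) du + (-6*u + 4*v + 6) dv

Using F^*(f dg) = (f ∘ F) d(g ∘ F), substitute each coordinate x_i by F_i(u, v) in f_i, and replace dx_i by d F_i = (∂F_i/∂u) du + (∂F_i/∂v) dv.
  For the x component: f_1(F) = -3*u + 2*v + 3; d F_1 = (-3) du + (2) dv
  For the y component: f_2(F) = -6*u + 4*v + 6; d F_2 = (-4*u) du + (0) dv
Combining and collecting du, dv coefficients:
  coeff of du: 24*u^2 - 16*u*v - 15*u - 6*v - 9
  coeff of dv: -6*u + 4*v + 6
F^* omega = (24*u^2 - 16*u*v - 15*u - 6*v - 9) du + (-6*u + 4*v + 6) dv.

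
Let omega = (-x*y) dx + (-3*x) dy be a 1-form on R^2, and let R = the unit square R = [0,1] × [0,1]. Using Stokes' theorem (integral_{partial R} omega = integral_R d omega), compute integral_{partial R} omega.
integral_(partial R) omega = -5/2

Stokes: integral_partial_R omega = integral_R d omega with d omega = (∂Q/∂x - ∂P/∂y) dx ∧ dy.
  ∂Q/∂x = -3
  ∂P/∂y = -x
  integrand = ∂Q/∂x - ∂P/∂y = x - 3.
Integrating over R: integral_0^1 integral_0^1 (x - 3) dx dy = -5/2.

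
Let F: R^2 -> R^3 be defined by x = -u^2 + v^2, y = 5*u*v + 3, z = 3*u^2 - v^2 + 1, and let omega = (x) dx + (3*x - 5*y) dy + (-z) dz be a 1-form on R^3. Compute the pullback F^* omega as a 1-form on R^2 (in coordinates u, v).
F^* omega = (-16*u^3 - 15*u^2*v - 121*u*v^2 - 6*u + 15*v^3 - 75*v) du + (-15*u^3 - 121*u^2*v + 15*u*v^2 - 75*u + 2*v) dv

Using F^*(f dg) = (f ∘ F) d(g ∘ F), substitute each coordinate x_i by F_i(u, v) in f_i, and replace dx_i by d F_i = (∂F_i/∂u) du + (∂F_i/∂v) dv.
  For the x component: f_1(F) = -u^2 + v^2; d F_1 = (-2*u) du + (2*v) dv
  For the y component: f_2(F) = -3*u^2 - 25*u*v + 3*v^2 - 15; d F_2 = (5*v) du + (5*u) dv
  For the z component: f_3(F) = -3*u^2 + v^2 - 1; d F_3 = (6*u) du + (-2*v) dv
Combining and collecting du, dv coefficients:
  coeff of du: -16*u^3 - 15*u^2*v - 121*u*v^2 - 6*u + 15*v^3 - 75*v
  coeff of dv: -15*u^3 - 121*u^2*v + 15*u*v^2 - 75*u + 2*v
F^* omega = (-16*u^3 - 15*u^2*v - 121*u*v^2 - 6*u + 15*v^3 - 75*v) du + (-15*u^3 - 121*u^2*v + 15*u*v^2 - 75*u + 2*v) dv.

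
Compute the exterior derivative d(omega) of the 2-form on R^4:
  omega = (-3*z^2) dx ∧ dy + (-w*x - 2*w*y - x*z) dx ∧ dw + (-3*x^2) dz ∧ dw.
d(omega) = (-6*z) dx ∧ dy ∧ dz + (2*w) dx ∧ dy ∧ dw + (-5*x) dx ∧ dz ∧ dw

For a 2-form omega = sum_{i<j} g_{ij} dx_i ∧ dx_j, the exterior derivative is
  d(omega) = sum_{i<j} d(g_{ij}) ∧ dx_i ∧ dx_j = sum_{i<j, k} (∂g_{ij}/∂x_k) dx_k ∧ dx_i ∧ dx_j.
Expand each term, using dx_k ∧ dx_i ∧ dx_j = sgn(permutation) dx_{(a)} ∧ dx_{(b)} ∧ dx_{(c)} with (a < b < c) sorted:
  d(-3*z^2) includes (∂/∂z)(-3*z^2) dz = (-6*z) dz, which multiplied by dx ∧ dy gives (-6*z) dx ∧ dy ∧ dz
  d(-w*x - 2*w*y - x*z) includes (∂/∂y)(-w*x - 2*w*y - x*z) dy = (-2*w) dy, which multiplied by dx ∧ dw gives (2*w) dx ∧ dy ∧ dw
  d(-w*x - 2*w*y - x*z) includes (∂/∂z)(-w*x - 2*w*y - x*z) dz = (-x) dz, which multiplied by dx ∧ dw gives (x) dx ∧ dz ∧ dw
  d(-3*x^2) includes (∂/∂x)(-3*x^2) dx = (-6*x) dx, which multiplied by dz ∧ dw gives (-6*x) dx ∧ dz ∧ dw
Collecting like 3-forms: d(omega) = (-6*z) dx ∧ dy ∧ dz + (2*w) dx ∧ dy ∧ dw + (-5*x) dx ∧ dz ∧ dw.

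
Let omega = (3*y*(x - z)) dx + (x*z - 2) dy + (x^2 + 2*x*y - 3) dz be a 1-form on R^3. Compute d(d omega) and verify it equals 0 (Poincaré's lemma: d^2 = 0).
d(d omega) = 0

Step 1: d omega = sum_{i<j} (∂f_j/∂x_i - ∂f_i/∂x_j) dx_i ∧ dx_j:
  coeff of dx ∧ dy: -3*x + 4*z
  coeff of dx ∧ dz: 2*x + 5*y
  coeff of dy ∧ dz: x
Step 2: Apply d again to each 2-form coefficient. The only possible 3-form in R^3 is dx ∧ dy ∧ dz, with coefficient
  ∂(coeff of dy∧dz)/∂x - ∂(coeff of dx∧dz)/∂y + ∂(coeff of dx∧dy)/∂z
  = ∂/∂x (x) - ∂/∂y (2*x + 5*y) + ∂/∂z (-3*x + 4*z).
Each of these terms simplifies to sums of mixed partials that cancel in pairs. The result is 0 (by equality of mixed partials for smooth functions — Schwarz / Clairaut).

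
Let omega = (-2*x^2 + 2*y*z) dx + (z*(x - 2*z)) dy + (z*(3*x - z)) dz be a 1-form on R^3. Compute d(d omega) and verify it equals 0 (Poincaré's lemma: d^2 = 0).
d(d omega) = 0

Step 1: d omega = sum_{i<j} (∂f_j/∂x_i - ∂f_i/∂x_j) dx_i ∧ dx_j:
  coeff of dx ∧ dy: -z
  coeff of dx ∧ dz: -2*y + 3*z
  coeff of dy ∧ dz: -x + 4*z
Step 2: Apply d again to each 2-form coefficient. The only possible 3-form in R^3 is dx ∧ dy ∧ dz, with coefficient
  ∂(coeff of dy∧dz)/∂x - ∂(coeff of dx∧dz)/∂y + ∂(coeff of dx∧dy)/∂z
  = ∂/∂x (-x + 4*z) - ∂/∂y (-2*y + 3*z) + ∂/∂z (-z).
Each of these terms simplifies to sums of mixed partials that cancel in pairs. The result is 0 (by equality of mixed partials for smooth functions — Schwarz / Clairaut).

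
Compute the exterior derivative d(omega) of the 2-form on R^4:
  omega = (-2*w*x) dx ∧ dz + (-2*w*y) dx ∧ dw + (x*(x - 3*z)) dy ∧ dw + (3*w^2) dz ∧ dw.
d(omega) = (-2*x) dx ∧ dz ∧ dw + (2*w + 2*x - 3*z) dx ∧ dy ∧ dw + (3*x) dy ∧ dz ∧ dw

For a 2-form omega = sum_{i<j} g_{ij} dx_i ∧ dx_j, the exterior derivative is
  d(omega) = sum_{i<j} d(g_{ij}) ∧ dx_i ∧ dx_j = sum_{i<j, k} (∂g_{ij}/∂x_k) dx_k ∧ dx_i ∧ dx_j.
Expand each term, using dx_k ∧ dx_i ∧ dx_j = sgn(permutation) dx_{(a)} ∧ dx_{(b)} ∧ dx_{(c)} with (a < b < c) sorted:
  d(-2*w*x) includes (∂/∂w)(-2*w*x) dw = (-2*x) dw, which multiplied by dx ∧ dz gives (-2*x) dx ∧ dz ∧ dw
  d(-2*w*y) includes (∂/∂y)(-2*w*y) dy = (-2*w) dy, which multiplied by dx ∧ dw gives (2*w) dx ∧ dy ∧ dw
  d(x*(x - 3*z)) includes (∂/∂x)(x*(x - 3*z)) dx = (2*x - 3*z) dx, which multiplied by dy ∧ dw gives (2*x - 3*z) dx ∧ dy ∧ dw
  d(x*(x - 3*z)) includes (∂/∂z)(x*(x - 3*z)) dz = (-3*x) dz, which multiplied by dy ∧ dw gives (3*x) dy ∧ dz ∧ dw
Collecting like 3-forms: d(omega) = (-2*x) dx ∧ dz ∧ dw + (2*w + 2*x - 3*z) dx ∧ dy ∧ dw + (3*x) dy ∧ dz ∧ dw.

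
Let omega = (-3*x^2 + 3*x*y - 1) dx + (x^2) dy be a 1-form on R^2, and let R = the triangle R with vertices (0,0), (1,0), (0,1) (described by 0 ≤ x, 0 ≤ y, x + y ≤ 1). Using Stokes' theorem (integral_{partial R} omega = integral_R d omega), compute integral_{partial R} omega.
integral_(partial R) omega = -1/6

Stokes: integral_partial_R omega = integral_R d omega with d omega = (∂Q/∂x - ∂P/∂y) dx ∧ dy.
  ∂Q/∂x = 2*x
  ∂P/∂y = 3*x
  integrand = ∂Q/∂x - ∂P/∂y = -x.
Integrating over R: integral_0^1 integral_0^{1-x} (-x) dy dx = -1/6.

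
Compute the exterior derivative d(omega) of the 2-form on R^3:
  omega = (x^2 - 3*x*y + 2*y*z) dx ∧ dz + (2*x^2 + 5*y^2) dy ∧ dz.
d(omega) = (7*x - 2*z) dx ∧ dy ∧ dz

For a 2-form omega = sum_{i<j} g_{ij} dx_i ∧ dx_j, the exterior derivative is
  d(omega) = sum_{i<j} d(g_{ij}) ∧ dx_i ∧ dx_j = sum_{i<j, k} (∂g_{ij}/∂x_k) dx_k ∧ dx_i ∧ dx_j.
Expand each term, using dx_k ∧ dx_i ∧ dx_j = sgn(permutation) dx_{(a)} ∧ dx_{(b)} ∧ dx_{(c)} with (a < b < c) sorted:
  d(x^2 - 3*x*y + 2*y*z) includes (∂/∂y)(x^2 - 3*x*y + 2*y*z) dy = (-3*x + 2*z) dy, which multiplied by dx ∧ dz gives (3*x - 2*z) dx ∧ dy ∧ dz
  d(2*x^2 + 5*y^2) includes (∂/∂x)(2*x^2 + 5*y^2) dx = (4*x) dx, which multiplied by dy ∧ dz gives (4*x) dx ∧ dy ∧ dz
Collecting like 3-forms: d(omega) = (7*x - 2*z) dx ∧ dy ∧ dz.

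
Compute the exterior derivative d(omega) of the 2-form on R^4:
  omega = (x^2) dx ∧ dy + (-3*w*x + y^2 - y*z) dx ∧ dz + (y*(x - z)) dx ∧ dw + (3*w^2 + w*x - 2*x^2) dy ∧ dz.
d(omega) = (w - 4*x - 2*y + z) dx ∧ dy ∧ dz + (-3*x + y) dx ∧ dz ∧ dw + (-x + z) dx ∧ dy ∧ dw + (6*w + x) dy ∧ dz ∧ dw

For a 2-form omega = sum_{i<j} g_{ij} dx_i ∧ dx_j, the exterior derivative is
  d(omega) = sum_{i<j} d(g_{ij}) ∧ dx_i ∧ dx_j = sum_{i<j, k} (∂g_{ij}/∂x_k) dx_k ∧ dx_i ∧ dx_j.
Expand each term, using dx_k ∧ dx_i ∧ dx_j = sgn(permutation) dx_{(a)} ∧ dx_{(b)} ∧ dx_{(c)} with (a < b < c) sorted:
  d(-3*w*x + y^2 - y*z) includes (∂/∂y)(-3*w*x + y^2 - y*z) dy = (2*y - z) dy, which multiplied by dx ∧ dz gives (-2*y + z) dx ∧ dy ∧ dz
  d(-3*w*x + y^2 - y*z) includes (∂/∂w)(-3*w*x + y^2 - y*z) dw = (-3*x) dw, which multiplied by dx ∧ dz gives (-3*x) dx ∧ dz ∧ dw
  d(y*(x - z)) includes (∂/∂y)(y*(x - z)) dy = (x - z) dy, which multiplied by dx ∧ dw gives (-x + z) dx ∧ dy ∧ dw
  d(y*(x - z)) includes (∂/∂z)(y*(x - z)) dz = (-y) dz, which multiplied by dx ∧ dw gives (y) dx ∧ dz ∧ dw
  d(3*w^2 + w*x - 2*x^2) includes (∂/∂x)(3*w^2 + w*x - 2*x^2) dx = (w - 4*x) dx, which multiplied by dy ∧ dz gives (w - 4*x) dx ∧ dy ∧ dz
  d(3*w^2 + w*x - 2*x^2) includes (∂/∂w)(3*w^2 + w*x - 2*x^2) dw = (6*w + x) dw, which multiplied by dy ∧ dz gives (6*w + x) dy ∧ dz ∧ dw
Collecting like 3-forms: d(omega) = (w - 4*x - 2*y + z) dx ∧ dy ∧ dz + (-3*x + y) dx ∧ dz ∧ dw + (-x + z) dx ∧ dy ∧ dw + (6*w + x) dy ∧ dz ∧ dw.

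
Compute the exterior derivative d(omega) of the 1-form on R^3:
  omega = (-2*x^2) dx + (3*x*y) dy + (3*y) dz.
d(omega) = (3*y) dx ∧ dy + (3) dy ∧ dz

For a 1-form omega = sum_i f_i dx_i, the exterior derivative is
  d(omega) = sum_{i < j} (∂f_j/∂x_i - ∂f_i/∂x_j) dx_i ∧ dx_j.
  coefficient of dx ∧ dy: ∂f_2/∂x - ∂f_1/∂y = ∂(3*x*y)/∂x - ∂(-2*x^2)/∂y = 3*y
  coefficient of dy ∧ dz: ∂f_3/∂y - ∂f_2/∂z = ∂(3*y)/∂y - ∂(3*x*y)/∂z = 3
Assembling: d(omega) = (3*y) dx ∧ dy + (3) dy ∧ dz.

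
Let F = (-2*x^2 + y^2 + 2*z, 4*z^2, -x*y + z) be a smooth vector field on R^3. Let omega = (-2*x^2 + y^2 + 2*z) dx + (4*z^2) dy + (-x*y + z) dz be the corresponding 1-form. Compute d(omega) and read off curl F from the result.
d(omega) = (-x - 8*z) dy ∧ dz + (y + 2) dz ∧ dx + (-2*y) dx ∧ dy; curl F = (-x - 8*z, y + 2, -2*y)

d omega = sum_{i<j} (∂f_j/∂x_i - ∂f_i/∂x_j) dx_i ∧ dx_j. Under the identification (dy ∧ dz, dz ∧ dx, dx ∧ dy) ↔ (e_x, e_y, e_z), the coefficients are exactly the components of curl F. Compute:
  ∂R/∂y - ∂Q/∂z = (-x) - (8*z) = -x - 8*z
  ∂P/∂z - ∂R/∂x = (2) - (-y) = y + 2
  ∂Q/∂x - ∂P/∂y = (0) - (2*y) = -2*y.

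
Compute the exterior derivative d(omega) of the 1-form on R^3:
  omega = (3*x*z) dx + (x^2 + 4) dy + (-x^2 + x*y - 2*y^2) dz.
d(omega) = (2*x) dx ∧ dy + (-5*x + y) dx ∧ dz + (x - 4*y) dy ∧ dz

For a 1-form omega = sum_i f_i dx_i, the exterior derivative is
  d(omega) = sum_{i < j} (∂f_j/∂x_i - ∂f_i/∂x_j) dx_i ∧ dx_j.
  coefficient of dx ∧ dy: ∂f_2/∂x - ∂f_1/∂y = ∂(x^2 + 4)/∂x - ∂(3*x*z)/∂y = 2*x
  coefficient of dx ∧ dz: ∂f_3/∂x - ∂f_1/∂z = ∂(-x^2 + x*y - 2*y^2)/∂x - ∂(3*x*z)/∂z = -5*x + y
  coefficient of dy ∧ dz: ∂f_3/∂y - ∂f_2/∂z = ∂(-x^2 + x*y - 2*y^2)/∂y - ∂(x^2 + 4)/∂z = x - 4*y
Assembling: d(omega) = (2*x) dx ∧ dy + (-5*x + y) dx ∧ dz + (x - 4*y) dy ∧ dz.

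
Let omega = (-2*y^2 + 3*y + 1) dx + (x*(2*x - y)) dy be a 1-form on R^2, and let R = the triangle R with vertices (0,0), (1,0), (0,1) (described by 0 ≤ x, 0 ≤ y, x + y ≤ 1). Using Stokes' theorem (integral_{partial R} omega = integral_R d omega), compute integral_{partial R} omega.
integral_(partial R) omega = -1/3

Stokes: integral_partial_R omega = integral_R d omega with d omega = (∂Q/∂x - ∂P/∂y) dx ∧ dy.
  ∂Q/∂x = 4*x - y
  ∂P/∂y = 3 - 4*y
  integrand = ∂Q/∂x - ∂P/∂y = 4*x + 3*y - 3.
Integrating over R: integral_0^1 integral_0^{1-x} (4*x + 3*y - 3) dy dx = -1/3.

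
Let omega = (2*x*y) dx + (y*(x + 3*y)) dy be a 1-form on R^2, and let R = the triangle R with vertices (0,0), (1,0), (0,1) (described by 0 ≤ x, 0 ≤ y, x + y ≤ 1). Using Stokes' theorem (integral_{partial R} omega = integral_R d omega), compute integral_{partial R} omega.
integral_(partial R) omega = -1/6

Stokes: integral_partial_R omega = integral_R d omega with d omega = (∂Q/∂x - ∂P/∂y) dx ∧ dy.
  ∂Q/∂x = y
  ∂P/∂y = 2*x
  integrand = ∂Q/∂x - ∂P/∂y = -2*x + y.
Integrating over R: integral_0^1 integral_0^{1-x} (-2*x + y) dy dx = -1/6.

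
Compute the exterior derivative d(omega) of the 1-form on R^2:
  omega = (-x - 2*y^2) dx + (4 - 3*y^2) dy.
d(omega) = (4*y) dx ∧ dy

For a 1-form omega = sum_i f_i dx_i, the exterior derivative is
  d(omega) = sum_{i < j} (∂f_j/∂x_i - ∂f_i/∂x_j) dx_i ∧ dx_j.
  coefficient of dx ∧ dy: ∂f_2/∂x - ∂f_1/∂y = ∂(4 - 3*y^2)/∂x - ∂(-x - 2*y^2)/∂y = 4*y
Assembling: d(omega) = (4*y) dx ∧ dy.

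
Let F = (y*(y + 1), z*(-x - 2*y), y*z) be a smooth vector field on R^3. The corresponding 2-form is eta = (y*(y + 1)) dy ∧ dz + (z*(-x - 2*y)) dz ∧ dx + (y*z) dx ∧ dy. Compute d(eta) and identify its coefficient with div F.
d(eta) = (y - 2*z) dx ∧ dy ∧ dz; div F = y - 2*z

For a 2-form in R^3 of the form above, applying d gives a 3-form with coefficient ∂P/∂x + ∂Q/∂y + ∂R/∂z:
  ∂P/∂x = 0
  ∂Q/∂y = -2*z
  ∂R/∂z = y
Sum = y - 2*z, which is exactly div F.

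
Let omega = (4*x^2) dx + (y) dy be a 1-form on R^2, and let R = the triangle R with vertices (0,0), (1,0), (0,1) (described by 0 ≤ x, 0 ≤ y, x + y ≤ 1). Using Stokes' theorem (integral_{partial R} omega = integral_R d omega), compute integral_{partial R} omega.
integral_(partial R) omega = 0

Stokes: integral_partial_R omega = integral_R d omega with d omega = (∂Q/∂x - ∂P/∂y) dx ∧ dy.
  ∂Q/∂x = 0
  ∂P/∂y = 0
  integrand = ∂Q/∂x - ∂P/∂y = 0.
Integrating over R: integral_0^1 integral_0^{1-x} (0) dy dx = 0.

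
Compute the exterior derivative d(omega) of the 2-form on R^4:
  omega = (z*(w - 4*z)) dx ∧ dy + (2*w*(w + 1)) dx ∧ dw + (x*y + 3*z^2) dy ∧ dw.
d(omega) = (w - 8*z) dx ∧ dy ∧ dz + (y + z) dx ∧ dy ∧ dw + (-6*z) dy ∧ dz ∧ dw

For a 2-form omega = sum_{i<j} g_{ij} dx_i ∧ dx_j, the exterior derivative is
  d(omega) = sum_{i<j} d(g_{ij}) ∧ dx_i ∧ dx_j = sum_{i<j, k} (∂g_{ij}/∂x_k) dx_k ∧ dx_i ∧ dx_j.
Expand each term, using dx_k ∧ dx_i ∧ dx_j = sgn(permutation) dx_{(a)} ∧ dx_{(b)} ∧ dx_{(c)} with (a < b < c) sorted:
  d(z*(w - 4*z)) includes (∂/∂z)(z*(w - 4*z)) dz = (w - 8*z) dz, which multiplied by dx ∧ dy gives (w - 8*z) dx ∧ dy ∧ dz
  d(z*(w - 4*z)) includes (∂/∂w)(z*(w - 4*z)) dw = (z) dw, which multiplied by dx ∧ dy gives (z) dx ∧ dy ∧ dw
  d(x*y + 3*z^2) includes (∂/∂x)(x*y + 3*z^2) dx = (y) dx, which multiplied by dy ∧ dw gives (y) dx ∧ dy ∧ dw
  d(x*y + 3*z^2) includes (∂/∂z)(x*y + 3*z^2) dz = (6*z) dz, which multiplied by dy ∧ dw gives (-6*z) dy ∧ dz ∧ dw
Collecting like 3-forms: d(omega) = (w - 8*z) dx ∧ dy ∧ dz + (y + z) dx ∧ dy ∧ dw + (-6*z) dy ∧ dz ∧ dw.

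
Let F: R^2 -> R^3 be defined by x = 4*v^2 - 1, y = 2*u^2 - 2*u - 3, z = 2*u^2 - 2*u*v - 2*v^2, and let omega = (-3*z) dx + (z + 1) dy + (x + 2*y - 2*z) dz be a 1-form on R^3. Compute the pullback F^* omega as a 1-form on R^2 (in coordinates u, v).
F^* omega = (8*u^3 + 8*u^2*v - 20*u^2 + 16*u*v^2 + 12*u*v - 24*u - 16*v^3 + 4*v^2 + 14*v - 2) du + (-56*u^2*v + 8*u^2 + 16*u*v^2 + 16*u*v + 14*u + 16*v^3 + 28*v) dv

Using F^*(f dg) = (f ∘ F) d(g ∘ F), substitute each coordinate x_i by F_i(u, v) in f_i, and replace dx_i by d F_i = (∂F_i/∂u) du + (∂F_i/∂v) dv.
  For the x component: f_1(F) = -6*u^2 + 6*u*v + 6*v^2; d F_1 = (0) du + (8*v) dv
  For the y component: f_2(F) = 2*u^2 - 2*u*v - 2*v^2 + 1; d F_2 = (4*u - 2) du + (0) dv
  For the z component: f_3(F) = 4*u*v - 4*u + 8*v^2 - 7; d F_3 = (4*u - 2*v) du + (-2*u - 4*v) dv
Combining and collecting du, dv coefficients:
  coeff of du: 8*u^3 + 8*u^2*v - 20*u^2 + 16*u*v^2 + 12*u*v - 24*u - 16*v^3 + 4*v^2 + 14*v - 2
  coeff of dv: -56*u^2*v + 8*u^2 + 16*u*v^2 + 16*u*v + 14*u + 16*v^3 + 28*v
F^* omega = (8*u^3 + 8*u^2*v - 20*u^2 + 16*u*v^2 + 12*u*v - 24*u - 16*v^3 + 4*v^2 + 14*v - 2) du + (-56*u^2*v + 8*u^2 + 16*u*v^2 + 16*u*v + 14*u + 16*v^3 + 28*v) dv.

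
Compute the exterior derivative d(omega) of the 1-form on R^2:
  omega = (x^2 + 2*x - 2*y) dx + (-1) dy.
d(omega) = (2) dx ∧ dy

For a 1-form omega = sum_i f_i dx_i, the exterior derivative is
  d(omega) = sum_{i < j} (∂f_j/∂x_i - ∂f_i/∂x_j) dx_i ∧ dx_j.
  coefficient of dx ∧ dy: ∂f_2/∂x - ∂f_1/∂y = ∂(-1)/∂x - ∂(x^2 + 2*x - 2*y)/∂y = 2
Assembling: d(omega) = (2) dx ∧ dy.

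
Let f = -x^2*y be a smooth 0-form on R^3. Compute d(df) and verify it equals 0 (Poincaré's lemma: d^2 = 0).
d(df) = 0

Step 1: df = sum_i (∂f/∂x_i) dx_i = (-2*x*y) dx + (-x^2) dy + (0) dz.
Step 2: Apply d again. Using the 1-form formula, the coefficient of dx ∧ dy in d(df) is ∂^2 f/∂x ∂y - ∂^2 f/∂y ∂x = (-2*x) - (-2*x) = 0 (equality of mixed partials for smooth f).
Similarly for dx ∧ dz and dy ∧ dz — all coefficients vanish. So d(df) = 0.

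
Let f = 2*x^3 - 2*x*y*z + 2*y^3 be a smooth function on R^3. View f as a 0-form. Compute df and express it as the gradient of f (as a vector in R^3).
df = (6*x^2 - 2*y*z) dx + (-2*x*z + 6*y^2) dy + (-2*x*y) dz; grad f = (6*x^2 - 2*y*z, -2*x*z + 6*y^2, -2*x*y)

For a 0-form f, d f = (∂f/∂x) dx + (∂f/∂y) dy + (∂f/∂z) dz. The components of the vector representation are exactly the entries of grad f in Cartesian coordinates:
  ∂f/∂x = 6*x^2 - 2*y*z
  ∂f/∂y = -2*x*z + 6*y^2
  ∂f/∂z = -2*x*y.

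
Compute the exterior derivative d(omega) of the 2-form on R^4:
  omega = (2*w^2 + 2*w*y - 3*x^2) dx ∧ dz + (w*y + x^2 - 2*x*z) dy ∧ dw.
d(omega) = (-2*w) dx ∧ dy ∧ dz + (4*w + 2*y) dx ∧ dz ∧ dw + (2*x - 2*z) dx ∧ dy ∧ dw + (2*x) dy ∧ dz ∧ dw

For a 2-form omega = sum_{i<j} g_{ij} dx_i ∧ dx_j, the exterior derivative is
  d(omega) = sum_{i<j} d(g_{ij}) ∧ dx_i ∧ dx_j = sum_{i<j, k} (∂g_{ij}/∂x_k) dx_k ∧ dx_i ∧ dx_j.
Expand each term, using dx_k ∧ dx_i ∧ dx_j = sgn(permutation) dx_{(a)} ∧ dx_{(b)} ∧ dx_{(c)} with (a < b < c) sorted:
  d(2*w^2 + 2*w*y - 3*x^2) includes (∂/∂y)(2*w^2 + 2*w*y - 3*x^2) dy = (2*w) dy, which multiplied by dx ∧ dz gives (-2*w) dx ∧ dy ∧ dz
  d(2*w^2 + 2*w*y - 3*x^2) includes (∂/∂w)(2*w^2 + 2*w*y - 3*x^2) dw = (4*w + 2*y) dw, which multiplied by dx ∧ dz gives (4*w + 2*y) dx ∧ dz ∧ dw
  d(w*y + x^2 - 2*x*z) includes (∂/∂x)(w*y + x^2 - 2*x*z) dx = (2*x - 2*z) dx, which multiplied by dy ∧ dw gives (2*x - 2*z) dx ∧ dy ∧ dw
  d(w*y + x^2 - 2*x*z) includes (∂/∂z)(w*y + x^2 - 2*x*z) dz = (-2*x) dz, which multiplied by dy ∧ dw gives (2*x) dy ∧ dz ∧ dw
Collecting like 3-forms: d(omega) = (-2*w) dx ∧ dy ∧ dz + (4*w + 2*y) dx ∧ dz ∧ dw + (2*x - 2*z) dx ∧ dy ∧ dw + (2*x) dy ∧ dz ∧ dw.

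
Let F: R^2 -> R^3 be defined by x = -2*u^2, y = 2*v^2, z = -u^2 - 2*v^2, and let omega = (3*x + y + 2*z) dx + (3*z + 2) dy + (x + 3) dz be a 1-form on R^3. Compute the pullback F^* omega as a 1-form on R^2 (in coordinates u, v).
F^* omega = (2*u*(18*u^2 + 4*v^2 - 3)) du + (4*v*(-u^2 - 6*v^2 - 1)) dv

Using F^*(f dg) = (f ∘ F) d(g ∘ F), substitute each coordinate x_i by F_i(u, v) in f_i, and replace dx_i by d F_i = (∂F_i/∂u) du + (∂F_i/∂v) dv.
  For the x component: f_1(F) = -8*u^2 - 2*v^2; d F_1 = (-4*u) du + (0) dv
  For the y component: f_2(F) = -3*u^2 - 6*v^2 + 2; d F_2 = (0) du + (4*v) dv
  For the z component: f_3(F) = 3 - 2*u^2; d F_3 = (-2*u) du + (-4*v) dv
Combining and collecting du, dv coefficients:
  coeff of du: 2*u*(18*u^2 + 4*v^2 - 3)
  coeff of dv: 4*v*(-u^2 - 6*v^2 - 1)
F^* omega = (2*u*(18*u^2 + 4*v^2 - 3)) du + (4*v*(-u^2 - 6*v^2 - 1)) dv.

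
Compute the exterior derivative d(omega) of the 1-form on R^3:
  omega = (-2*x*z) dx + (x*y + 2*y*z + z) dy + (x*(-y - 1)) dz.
d(omega) = (y) dx ∧ dy + (2*x - y - 1) dx ∧ dz + (-x - 2*y - 1) dy ∧ dz

For a 1-form omega = sum_i f_i dx_i, the exterior derivative is
  d(omega) = sum_{i < j} (∂f_j/∂x_i - ∂f_i/∂x_j) dx_i ∧ dx_j.
  coefficient of dx ∧ dy: ∂f_2/∂x - ∂f_1/∂y = ∂(x*y + 2*y*z + z)/∂x - ∂(-2*x*z)/∂y = y
  coefficient of dx ∧ dz: ∂f_3/∂x - ∂f_1/∂z = ∂(x*(-y - 1))/∂x - ∂(-2*x*z)/∂z = 2*x - y - 1
  coefficient of dy ∧ dz: ∂f_3/∂y - ∂f_2/∂z = ∂(x*(-y - 1))/∂y - ∂(x*y + 2*y*z + z)/∂z = -x - 2*y - 1
Assembling: d(omega) = (y) dx ∧ dy + (2*x - y - 1) dx ∧ dz + (-x - 2*y - 1) dy ∧ dz.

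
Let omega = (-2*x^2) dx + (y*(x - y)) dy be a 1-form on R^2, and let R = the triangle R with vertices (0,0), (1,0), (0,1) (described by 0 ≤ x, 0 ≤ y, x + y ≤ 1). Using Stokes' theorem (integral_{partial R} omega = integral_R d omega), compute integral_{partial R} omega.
integral_(partial R) omega = 1/6

Stokes: integral_partial_R omega = integral_R d omega with d omega = (∂Q/∂x - ∂P/∂y) dx ∧ dy.
  ∂Q/∂x = y
  ∂P/∂y = 0
  integrand = ∂Q/∂x - ∂P/∂y = y.
Integrating over R: integral_0^1 integral_0^{1-x} (y) dy dx = 1/6.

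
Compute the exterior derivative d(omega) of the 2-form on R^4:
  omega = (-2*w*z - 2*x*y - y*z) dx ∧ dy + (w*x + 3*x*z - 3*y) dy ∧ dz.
d(omega) = (-w - y + 3*z) dx ∧ dy ∧ dz + (-2*z) dx ∧ dy ∧ dw + (x) dy ∧ dz ∧ dw

For a 2-form omega = sum_{i<j} g_{ij} dx_i ∧ dx_j, the exterior derivative is
  d(omega) = sum_{i<j} d(g_{ij}) ∧ dx_i ∧ dx_j = sum_{i<j, k} (∂g_{ij}/∂x_k) dx_k ∧ dx_i ∧ dx_j.
Expand each term, using dx_k ∧ dx_i ∧ dx_j = sgn(permutation) dx_{(a)} ∧ dx_{(b)} ∧ dx_{(c)} with (a < b < c) sorted:
  d(-2*w*z - 2*x*y - y*z) includes (∂/∂z)(-2*w*z - 2*x*y - y*z) dz = (-2*w - y) dz, which multiplied by dx ∧ dy gives (-2*w - y) dx ∧ dy ∧ dz
  d(-2*w*z - 2*x*y - y*z) includes (∂/∂w)(-2*w*z - 2*x*y - y*z) dw = (-2*z) dw, which multiplied by dx ∧ dy gives (-2*z) dx ∧ dy ∧ dw
  d(w*x + 3*x*z - 3*y) includes (∂/∂x)(w*x + 3*x*z - 3*y) dx = (w + 3*z) dx, which multiplied by dy ∧ dz gives (w + 3*z) dx ∧ dy ∧ dz
  d(w*x + 3*x*z - 3*y) includes (∂/∂w)(w*x + 3*x*z - 3*y) dw = (x) dw, which multiplied by dy ∧ dz gives (x) dy ∧ dz ∧ dw
Collecting like 3-forms: d(omega) = (-w - y + 3*z) dx ∧ dy ∧ dz + (-2*z) dx ∧ dy ∧ dw + (x) dy ∧ dz ∧ dw.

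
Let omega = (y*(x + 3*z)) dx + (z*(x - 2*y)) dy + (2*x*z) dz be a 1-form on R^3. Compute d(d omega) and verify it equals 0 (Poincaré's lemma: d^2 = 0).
d(d omega) = 0

Step 1: d omega = sum_{i<j} (∂f_j/∂x_i - ∂f_i/∂x_j) dx_i ∧ dx_j:
  coeff of dx ∧ dy: -x - 2*z
  coeff of dx ∧ dz: -3*y + 2*z
  coeff of dy ∧ dz: -x + 2*y
Step 2: Apply d again to each 2-form coefficient. The only possible 3-form in R^3 is dx ∧ dy ∧ dz, with coefficient
  ∂(coeff of dy∧dz)/∂x - ∂(coeff of dx∧dz)/∂y + ∂(coeff of dx∧dy)/∂z
  = ∂/∂x (-x + 2*y) - ∂/∂y (-3*y + 2*z) + ∂/∂z (-x - 2*z).
Each of these terms simplifies to sums of mixed partials that cancel in pairs. The result is 0 (by equality of mixed partials for smooth functions — Schwarz / Clairaut).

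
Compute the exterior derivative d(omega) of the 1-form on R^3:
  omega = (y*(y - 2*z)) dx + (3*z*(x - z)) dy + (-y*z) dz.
d(omega) = (-2*y + 5*z) dx ∧ dy + (2*y) dx ∧ dz + (-3*x + 5*z) dy ∧ dz

For a 1-form omega = sum_i f_i dx_i, the exterior derivative is
  d(omega) = sum_{i < j} (∂f_j/∂x_i - ∂f_i/∂x_j) dx_i ∧ dx_j.
  coefficient of dx ∧ dy: ∂f_2/∂x - ∂f_1/∂y = ∂(3*z*(x - z))/∂x - ∂(y*(y - 2*z))/∂y = -2*y + 5*z
  coefficient of dx ∧ dz: ∂f_3/∂x - ∂f_1/∂z = ∂(-y*z)/∂x - ∂(y*(y - 2*z))/∂z = 2*y
  coefficient of dy ∧ dz: ∂f_3/∂y - ∂f_2/∂z = ∂(-y*z)/∂y - ∂(3*z*(x - z))/∂z = -3*x + 5*z
Assembling: d(omega) = (-2*y + 5*z) dx ∧ dy + (2*y) dx ∧ dz + (-3*x + 5*z) dy ∧ dz.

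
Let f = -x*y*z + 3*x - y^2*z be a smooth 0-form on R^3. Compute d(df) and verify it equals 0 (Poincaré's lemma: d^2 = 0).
d(df) = 0

Step 1: df = sum_i (∂f/∂x_i) dx_i = (-y*z + 3) dx + (z*(-x - 2*y)) dy + (y*(-x - y)) dz.
Step 2: Apply d again. Using the 1-form formula, the coefficient of dx ∧ dy in d(df) is ∂^2 f/∂x ∂y - ∂^2 f/∂y ∂x = (-z) - (-z) = 0 (equality of mixed partials for smooth f).
Similarly for dx ∧ dz and dy ∧ dz — all coefficients vanish. So d(df) = 0.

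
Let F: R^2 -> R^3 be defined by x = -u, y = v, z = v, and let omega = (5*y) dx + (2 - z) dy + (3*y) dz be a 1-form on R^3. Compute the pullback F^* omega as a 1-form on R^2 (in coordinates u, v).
F^* omega = (-5*v) du + (2*v + 2) dv

Using F^*(f dg) = (f ∘ F) d(g ∘ F), substitute each coordinate x_i by F_i(u, v) in f_i, and replace dx_i by d F_i = (∂F_i/∂u) du + (∂F_i/∂v) dv.
  For the x component: f_1(F) = 5*v; d F_1 = (-1) du + (0) dv
  For the y component: f_2(F) = 2 - v; d F_2 = (0) du + (1) dv
  For the z component: f_3(F) = 3*v; d F_3 = (0) du + (1) dv
Combining and collecting du, dv coefficients:
  coeff of du: -5*v
  coeff of dv: 2*v + 2
F^* omega = (-5*v) du + (2*v + 2) dv.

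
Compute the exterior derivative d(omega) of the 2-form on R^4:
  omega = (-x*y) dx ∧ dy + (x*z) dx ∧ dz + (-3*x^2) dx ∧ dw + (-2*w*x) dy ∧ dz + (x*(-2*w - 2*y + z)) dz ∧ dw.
d(omega) = (-2*w) dx ∧ dy ∧ dz + (-4*x) dy ∧ dz ∧ dw + (-2*w - 2*y + z) dx ∧ dz ∧ dw

For a 2-form omega = sum_{i<j} g_{ij} dx_i ∧ dx_j, the exterior derivative is
  d(omega) = sum_{i<j} d(g_{ij}) ∧ dx_i ∧ dx_j = sum_{i<j, k} (∂g_{ij}/∂x_k) dx_k ∧ dx_i ∧ dx_j.
Expand each term, using dx_k ∧ dx_i ∧ dx_j = sgn(permutation) dx_{(a)} ∧ dx_{(b)} ∧ dx_{(c)} with (a < b < c) sorted:
  d(-2*w*x) includes (∂/∂x)(-2*w*x) dx = (-2*w) dx, which multiplied by dy ∧ dz gives (-2*w) dx ∧ dy ∧ dz
  d(-2*w*x) includes (∂/∂w)(-2*w*x) dw = (-2*x) dw, which multiplied by dy ∧ dz gives (-2*x) dy ∧ dz ∧ dw
  d(x*(-2*w - 2*y + z)) includes (∂/∂x)(x*(-2*w - 2*y + z)) dx = (-2*w - 2*y + z) dx, which multiplied by dz ∧ dw gives (-2*w - 2*y + z) dx ∧ dz ∧ dw
  d(x*(-2*w - 2*y + z)) includes (∂/∂y)(x*(-2*w - 2*y + z)) dy = (-2*x) dy, which multiplied by dz ∧ dw gives (-2*x) dy ∧ dz ∧ dw
Collecting like 3-forms: d(omega) = (-2*w) dx ∧ dy ∧ dz + (-4*x) dy ∧ dz ∧ dw + (-2*w - 2*y + z) dx ∧ dz ∧ dw.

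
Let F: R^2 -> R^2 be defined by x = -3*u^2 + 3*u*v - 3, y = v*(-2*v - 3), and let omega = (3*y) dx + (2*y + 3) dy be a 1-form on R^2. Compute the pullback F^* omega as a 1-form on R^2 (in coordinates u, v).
F^* omega = (9*v*(4*u*v + 6*u - 2*v^2 - 3*v)) du + (-18*u*v^2 - 27*u*v + 16*v^3 + 36*v^2 + 6*v - 9) dv

Using F^*(f dg) = (f ∘ F) d(g ∘ F), substitute each coordinate x_i by F_i(u, v) in f_i, and replace dx_i by d F_i = (∂F_i/∂u) du + (∂F_i/∂v) dv.
  For the x component: f_1(F) = 3*v*(-2*v - 3); d F_1 = (-6*u + 3*v) du + (3*u) dv
  For the y component: f_2(F) = -4*v^2 - 6*v + 3; d F_2 = (0) du + (-4*v - 3) dv
Combining and collecting du, dv coefficients:
  coeff of du: 9*v*(4*u*v + 6*u - 2*v^2 - 3*v)
  coeff of dv: -18*u*v^2 - 27*u*v + 16*v^3 + 36*v^2 + 6*v - 9
F^* omega = (9*v*(4*u*v + 6*u - 2*v^2 - 3*v)) du + (-18*u*v^2 - 27*u*v + 16*v^3 + 36*v^2 + 6*v - 9) dv.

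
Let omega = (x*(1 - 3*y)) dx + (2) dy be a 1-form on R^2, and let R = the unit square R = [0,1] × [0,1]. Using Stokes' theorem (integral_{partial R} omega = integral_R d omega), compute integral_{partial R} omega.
integral_(partial R) omega = 3/2

Stokes: integral_partial_R omega = integral_R d omega with d omega = (∂Q/∂x - ∂P/∂y) dx ∧ dy.
  ∂Q/∂x = 0
  ∂P/∂y = -3*x
  integrand = ∂Q/∂x - ∂P/∂y = 3*x.
Integrating over R: integral_0^1 integral_0^1 (3*x) dx dy = 3/2.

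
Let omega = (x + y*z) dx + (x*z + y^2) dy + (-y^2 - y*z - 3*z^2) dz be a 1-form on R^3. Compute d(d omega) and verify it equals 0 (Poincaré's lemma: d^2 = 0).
d(d omega) = 0

Step 1: d omega = sum_{i<j} (∂f_j/∂x_i - ∂f_i/∂x_j) dx_i ∧ dx_j:
  coeff of dx ∧ dy: 0
  coeff of dx ∧ dz: -y
  coeff of dy ∧ dz: -x - 2*y - z
Step 2: Apply d again to each 2-form coefficient. The only possible 3-form in R^3 is dx ∧ dy ∧ dz, with coefficient
  ∂(coeff of dy∧dz)/∂x - ∂(coeff of dx∧dz)/∂y + ∂(coeff of dx∧dy)/∂z
  = ∂/∂x (-x - 2*y - z) - ∂/∂y (-y) + ∂/∂z (0).
Each of these terms simplifies to sums of mixed partials that cancel in pairs. The result is 0 (by equality of mixed partials for smooth functions — Schwarz / Clairaut).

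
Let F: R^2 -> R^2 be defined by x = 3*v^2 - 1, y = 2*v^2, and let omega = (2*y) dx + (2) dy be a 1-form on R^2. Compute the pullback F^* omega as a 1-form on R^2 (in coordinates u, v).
F^* omega = (24*v^3 + 8*v) dv

Using F^*(f dg) = (f ∘ F) d(g ∘ F), substitute each coordinate x_i by F_i(u, v) in f_i, and replace dx_i by d F_i = (∂F_i/∂u) du + (∂F_i/∂v) dv.
  For the x component: f_1(F) = 4*v^2; d F_1 = (0) du + (6*v) dv
  For the y component: f_2(F) = 2; d F_2 = (0) du + (4*v) dv
Combining and collecting du, dv coefficients:
  coeff of du: 0
  coeff of dv: 24*v^3 + 8*v
F^* omega = (24*v^3 + 8*v) dv.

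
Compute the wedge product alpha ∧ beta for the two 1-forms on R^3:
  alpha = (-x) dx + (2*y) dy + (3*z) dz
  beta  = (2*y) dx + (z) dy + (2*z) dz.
alpha ∧ beta = (-x*z - 4*y^2) dx ∧ dy + (-2*z*(x + 3*y)) dx ∧ dz + (z*(4*y - 3*z)) dy ∧ dz

Distribute the wedge, using dx_i ∧ dx_j = -dx_j ∧ dx_i and dx_i ∧ dx_i = 0. For each pair (i, j) with i < j, the coefficient of dx_i ∧ dx_j in alpha ∧ beta is (alpha_i * beta_j - alpha_j * beta_i). Collecting: alpha ∧ beta = (-x*z - 4*y^2) dx ∧ dy + (-2*z*(x + 3*y)) dx ∧ dz + (z*(4*y - 3*z)) dy ∧ dz.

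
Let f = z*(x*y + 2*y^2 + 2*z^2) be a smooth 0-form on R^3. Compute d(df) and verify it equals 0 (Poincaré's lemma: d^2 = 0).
d(df) = 0

Step 1: df = sum_i (∂f/∂x_i) dx_i = (y*z) dx + (z*(x + 4*y)) dy + (x*y + 2*y^2 + 6*z^2) dz.
Step 2: Apply d again. Using the 1-form formula, the coefficient of dx ∧ dy in d(df) is ∂^2 f/∂x ∂y - ∂^2 f/∂y ∂x = (z) - (z) = 0 (equality of mixed partials for smooth f).
Similarly for dx ∧ dz and dy ∧ dz — all coefficients vanish. So d(df) = 0.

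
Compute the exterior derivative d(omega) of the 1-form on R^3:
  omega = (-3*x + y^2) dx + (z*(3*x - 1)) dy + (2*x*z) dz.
d(omega) = (-2*y + 3*z) dx ∧ dy + (2*z) dx ∧ dz + (1 - 3*x) dy ∧ dz

For a 1-form omega = sum_i f_i dx_i, the exterior derivative is
  d(omega) = sum_{i < j} (∂f_j/∂x_i - ∂f_i/∂x_j) dx_i ∧ dx_j.
  coefficient of dx ∧ dy: ∂f_2/∂x - ∂f_1/∂y = ∂(z*(3*x - 1))/∂x - ∂(-3*x + y^2)/∂y = -2*y + 3*z
  coefficient of dx ∧ dz: ∂f_3/∂x - ∂f_1/∂z = ∂(2*x*z)/∂x - ∂(-3*x + y^2)/∂z = 2*z
  coefficient of dy ∧ dz: ∂f_3/∂y - ∂f_2/∂z = ∂(2*x*z)/∂y - ∂(z*(3*x - 1))/∂z = 1 - 3*x
Assembling: d(omega) = (-2*y + 3*z) dx ∧ dy + (2*z) dx ∧ dz + (1 - 3*x) dy ∧ dz.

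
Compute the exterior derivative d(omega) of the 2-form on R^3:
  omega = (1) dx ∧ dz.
d(omega) = 0

For a 2-form omega = sum_{i<j} g_{ij} dx_i ∧ dx_j, the exterior derivative is
  d(omega) = sum_{i<j} d(g_{ij}) ∧ dx_i ∧ dx_j = sum_{i<j, k} (∂g_{ij}/∂x_k) dx_k ∧ dx_i ∧ dx_j.
Expand each term, using dx_k ∧ dx_i ∧ dx_j = sgn(permutation) dx_{(a)} ∧ dx_{(b)} ∧ dx_{(c)} with (a < b < c) sorted:

Collecting like 3-forms: d(omega) = 0.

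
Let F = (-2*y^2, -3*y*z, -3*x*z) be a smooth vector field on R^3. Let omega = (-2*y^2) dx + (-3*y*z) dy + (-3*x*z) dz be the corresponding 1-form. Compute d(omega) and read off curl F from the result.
d(omega) = (3*y) dy ∧ dz + (3*z) dz ∧ dx + (4*y) dx ∧ dy; curl F = (3*y, 3*z, 4*y)

d omega = sum_{i<j} (∂f_j/∂x_i - ∂f_i/∂x_j) dx_i ∧ dx_j. Under the identification (dy ∧ dz, dz ∧ dx, dx ∧ dy) ↔ (e_x, e_y, e_z), the coefficients are exactly the components of curl F. Compute:
  ∂R/∂y - ∂Q/∂z = (0) - (-3*y) = 3*y
  ∂P/∂z - ∂R/∂x = (0) - (-3*z) = 3*z
  ∂Q/∂x - ∂P/∂y = (0) - (-4*y) = 4*y.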